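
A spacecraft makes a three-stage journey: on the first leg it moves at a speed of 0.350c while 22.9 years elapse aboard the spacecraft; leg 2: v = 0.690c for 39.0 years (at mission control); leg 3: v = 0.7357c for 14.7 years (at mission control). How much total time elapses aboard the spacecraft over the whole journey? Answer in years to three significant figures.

Leg 1: 22.9 years is already measured aboard the spacecraft.
Leg 2: γ = 1/√(1 − 0.690²) = 1/√0.5239 = 1.382; τ_2 = 39.0/1.382 = 28.23 years.
Leg 3: γ = 1/√(1 − 0.7357²) = 1/√0.4587 = 1.476; τ_3 = 14.7/1.476 = 9.956 years.
Total: 22.90 + 28.23 + 9.956 years.

τ = 61.1 years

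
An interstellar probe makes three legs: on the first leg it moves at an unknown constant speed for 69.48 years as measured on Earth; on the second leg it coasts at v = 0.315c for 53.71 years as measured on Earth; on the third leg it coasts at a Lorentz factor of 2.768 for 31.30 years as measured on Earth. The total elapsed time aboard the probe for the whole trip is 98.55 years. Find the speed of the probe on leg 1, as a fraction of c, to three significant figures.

β = 0.853

Leg 1: speed unknown; τ_1 = 69.48/γ_1.
Leg 2: γ = 1/√(1 − 0.315²) = 1/√0.9008 = 1.054; τ_2 = 53.71/1.054 = 50.98 years.
Leg 3: γ = 2.768; τ_3 = 31.30/2.768 = 11.31 years.
Total proper time: τ_1 + 50.98 + 11.31 = 98.55, so τ_1 = 98.55 − 62.28 = 36.27 years.
γ_1 = 69.48/36.27 = 1.916; β = √(1 − 1/γ²) = √0.7275.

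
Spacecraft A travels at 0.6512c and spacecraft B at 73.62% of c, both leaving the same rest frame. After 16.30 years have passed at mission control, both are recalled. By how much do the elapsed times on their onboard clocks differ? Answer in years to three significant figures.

|τ_A − τ_B| = 1.34 years

A: γ = 1/√(1 − 0.6512²) = 1/√0.5759 = 1.318; τ_A = 16.30/1.318 = 12.37 years.
B: β = 0.7362; γ = 1/√(1 − 0.7362²) = 1/√0.4580 = 1.478; τ_B = 16.30/1.478 = 11.03 years.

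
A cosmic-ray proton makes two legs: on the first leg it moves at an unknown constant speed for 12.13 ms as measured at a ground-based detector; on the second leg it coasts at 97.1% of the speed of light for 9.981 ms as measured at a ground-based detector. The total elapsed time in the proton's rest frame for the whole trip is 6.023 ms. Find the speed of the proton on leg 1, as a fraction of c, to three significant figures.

β = 0.954

Leg 1: speed unknown; τ_1 = 12.13/γ_1.
Leg 2: β = 0.971; γ = 1/√(1 − 0.971²) = 1/√0.05716 = 4.183; τ_2 = 9.981/4.183 = 2.386 ms.
Total proper time: τ_1 + 2.386 = 6.023, so τ_1 = 6.023 − 2.386 = 3.637 ms.
γ_1 = 12.13/3.637 = 3.335; β = √(1 − 1/γ²) = √0.9101.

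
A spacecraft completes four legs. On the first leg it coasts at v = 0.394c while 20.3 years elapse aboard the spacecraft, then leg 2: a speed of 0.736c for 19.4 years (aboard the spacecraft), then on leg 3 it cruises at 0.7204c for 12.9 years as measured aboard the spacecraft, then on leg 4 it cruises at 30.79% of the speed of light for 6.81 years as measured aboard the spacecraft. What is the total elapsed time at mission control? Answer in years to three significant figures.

Δt = 76.5 years

Leg 1: γ = 1/√(1 − 0.394²) = 1/√0.8448 = 1.088; Δt_1 = 1.088 × 20.3 = 22.09 years.
Leg 2: γ = 1/√(1 − 0.736²) = 1/√0.4583 = 1.477; Δt_2 = 1.477 × 19.4 = 28.66 years.
Leg 3: γ = 1/√(1 − 0.7204²) = 1/√0.4810 = 1.442; Δt_3 = 1.442 × 12.9 = 18.60 years.
Leg 4: β = 0.3079; γ = 1/√(1 − 0.3079²) = 1/√0.9052 = 1.051; Δt_4 = 1.051 × 6.81 = 7.158 years.
Total: 22.09 + 28.66 + 18.60 + 7.158 years.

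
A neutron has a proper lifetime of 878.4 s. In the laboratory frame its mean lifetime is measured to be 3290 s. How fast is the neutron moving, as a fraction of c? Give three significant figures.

v = 0.964c

γ = Δt/τ₀ = 3290/878.4 = 3.745
β = √(1 − 1/γ²) = √(1 − 0.07128) = √0.9287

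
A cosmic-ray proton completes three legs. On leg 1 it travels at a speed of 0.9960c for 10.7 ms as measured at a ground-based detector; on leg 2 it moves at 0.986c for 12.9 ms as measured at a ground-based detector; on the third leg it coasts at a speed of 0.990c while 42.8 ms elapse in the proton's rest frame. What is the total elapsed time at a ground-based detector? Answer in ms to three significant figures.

Δt = 327 ms

Leg 1: 10.7 ms is already measured at a ground-based detector.
Leg 2: 12.9 ms is already measured at a ground-based detector.
Leg 3: γ = 1/√(1 − 0.990²) = 1/√0.01990 = 7.089; Δt_3 = 7.089 × 42.8 = 303.4 ms.
Total: 10.70 + 12.90 + 303.4 ms.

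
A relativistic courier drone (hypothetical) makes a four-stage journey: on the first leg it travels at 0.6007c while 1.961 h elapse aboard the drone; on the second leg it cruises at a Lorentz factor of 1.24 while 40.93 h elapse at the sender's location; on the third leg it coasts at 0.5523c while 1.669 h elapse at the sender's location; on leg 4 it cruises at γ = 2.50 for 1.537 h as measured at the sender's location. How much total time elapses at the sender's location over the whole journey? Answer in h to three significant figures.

Δt = 46.6 h

Leg 1: γ = 1/√(1 − 0.6007²) = 1/√0.6392 = 1.251; Δt_1 = 1.251 × 1.961 = 2.453 h.
Leg 2: 40.93 h is already measured at the sender's location.
Leg 3: 1.669 h is already measured at the sender's location.
Leg 4: 1.537 h is already measured at the sender's location.
Total: 2.453 + 40.93 + 1.669 + 1.537 h.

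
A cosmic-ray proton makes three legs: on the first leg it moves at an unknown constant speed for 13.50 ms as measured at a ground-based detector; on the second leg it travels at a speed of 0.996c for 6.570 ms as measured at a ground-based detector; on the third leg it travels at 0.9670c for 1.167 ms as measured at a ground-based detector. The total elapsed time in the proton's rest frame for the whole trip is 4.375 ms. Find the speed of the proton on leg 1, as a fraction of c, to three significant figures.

Leg 1: speed unknown; τ_1 = 13.50/γ_1.
Leg 2: γ = 1/√(1 − 0.996²) = 1/√0.007984 = 11.19; τ_2 = 6.570/11.19 = 0.5871 ms.
Leg 3: γ = 1/√(1 − 0.9670²) = 1/√0.06491 = 3.925; τ_3 = 1.167/3.925 = 0.2973 ms.
Total proper time: τ_1 + 0.5871 + 0.2973 = 4.375, so τ_1 = 4.375 − 0.8844 = 3.491 ms.
γ_1 = 13.50/3.491 = 3.868; β = √(1 − 1/γ²) = √0.9331.

β = 0.966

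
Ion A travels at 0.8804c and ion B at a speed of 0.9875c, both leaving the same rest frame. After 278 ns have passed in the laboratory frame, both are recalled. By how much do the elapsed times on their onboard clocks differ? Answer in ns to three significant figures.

|τ_A − τ_B| = 88.0 ns

A: γ = 1/√(1 − 0.8804²) = 1/√0.2249 = 2.109; τ_A = 278/2.109 = 131.8 ns.
B: γ = 1/√(1 − 0.9875²) = 1/√0.02484 = 6.344; τ_B = 278/6.344 = 43.82 ns.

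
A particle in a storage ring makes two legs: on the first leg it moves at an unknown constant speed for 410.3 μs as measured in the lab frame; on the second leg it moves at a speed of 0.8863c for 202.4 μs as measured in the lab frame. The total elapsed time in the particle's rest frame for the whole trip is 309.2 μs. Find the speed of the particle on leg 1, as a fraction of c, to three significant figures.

β = 0.851

Leg 1: speed unknown; τ_1 = 410.3/γ_1.
Leg 2: γ = 1/√(1 − 0.8863²) = 1/√0.2145 = 2.159; τ_2 = 202.4/2.159 = 93.73 μs.
Total proper time: τ_1 + 93.73 = 309.2, so τ_1 = 309.2 − 93.73 = 215.5 μs.
γ_1 = 410.3/215.5 = 1.904; β = √(1 − 1/γ²) = √0.7242.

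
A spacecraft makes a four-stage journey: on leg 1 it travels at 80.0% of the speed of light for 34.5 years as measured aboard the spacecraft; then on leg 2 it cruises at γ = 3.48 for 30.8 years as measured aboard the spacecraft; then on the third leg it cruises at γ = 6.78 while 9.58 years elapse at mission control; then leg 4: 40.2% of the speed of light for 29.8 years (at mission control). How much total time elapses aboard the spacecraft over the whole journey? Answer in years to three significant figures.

Leg 1: 34.5 years is already measured aboard the spacecraft.
Leg 2: 30.8 years is already measured aboard the spacecraft.
Leg 3: γ = 6.78; τ_3 = 9.58/6.780 = 1.413 years.
Leg 4: β = 0.402; γ = 1/√(1 − 0.402²) = 1/√0.8384 = 1.092; τ_4 = 29.8/1.092 = 27.29 years.
Total: 34.50 + 30.80 + 1.413 + 27.29 years.

τ = 94.0 years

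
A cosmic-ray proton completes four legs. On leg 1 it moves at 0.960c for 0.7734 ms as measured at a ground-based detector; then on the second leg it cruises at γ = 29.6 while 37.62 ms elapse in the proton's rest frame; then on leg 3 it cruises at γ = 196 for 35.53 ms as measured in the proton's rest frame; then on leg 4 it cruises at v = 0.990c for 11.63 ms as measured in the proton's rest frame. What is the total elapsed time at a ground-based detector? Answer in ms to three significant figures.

Δt = 8160 ms

Leg 1: 0.7734 ms is already measured at a ground-based detector.
Leg 2: γ = 29.6; Δt_2 = 29.60 × 37.62 = 1114 ms.
Leg 3: γ = 196; Δt_3 = 196.0 × 35.53 = 6964 ms.
Leg 4: γ = 1/√(1 − 0.990²) = 1/√0.01990 = 7.089; Δt_4 = 7.089 × 11.63 = 82.44 ms.
Total: 0.7734 + 1114 + 6964 + 82.44 ms.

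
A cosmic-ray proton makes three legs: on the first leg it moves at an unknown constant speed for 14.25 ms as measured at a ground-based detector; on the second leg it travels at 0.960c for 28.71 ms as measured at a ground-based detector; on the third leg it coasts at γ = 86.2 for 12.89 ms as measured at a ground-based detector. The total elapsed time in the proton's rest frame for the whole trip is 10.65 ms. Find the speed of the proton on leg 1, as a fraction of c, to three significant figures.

β = 0.985

Leg 1: speed unknown; τ_1 = 14.25/γ_1.
Leg 2: γ = 1/√(1 − 0.960²) = 25/7 ≈ 3.571; τ_2 = 28.71/3.571 = 8.039 ms.
Leg 3: γ = 86.2; τ_3 = 12.89/86.20 = 0.1495 ms.
Total proper time: τ_1 + 8.039 + 0.1495 = 10.65, so τ_1 = 10.65 − 8.188 = 2.462 ms.
γ_1 = 14.25/2.462 = 5.789; β = √(1 − 1/γ²) = √0.9702.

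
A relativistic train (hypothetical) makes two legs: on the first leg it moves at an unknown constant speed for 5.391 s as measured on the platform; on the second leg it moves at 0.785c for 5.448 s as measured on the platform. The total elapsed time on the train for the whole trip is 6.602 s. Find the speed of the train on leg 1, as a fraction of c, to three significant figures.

Leg 1: speed unknown; τ_1 = 5.391/γ_1.
Leg 2: γ = 1/√(1 − 0.785²) = 1/√0.3838 = 1.614; τ_2 = 5.448/1.614 = 3.375 s.
Total proper time: τ_1 + 3.375 = 6.602, so τ_1 = 6.602 − 3.375 = 3.227 s.
γ_1 = 5.391/3.227 = 1.671; β = √(1 − 1/γ²) = √0.6417.

β = 0.801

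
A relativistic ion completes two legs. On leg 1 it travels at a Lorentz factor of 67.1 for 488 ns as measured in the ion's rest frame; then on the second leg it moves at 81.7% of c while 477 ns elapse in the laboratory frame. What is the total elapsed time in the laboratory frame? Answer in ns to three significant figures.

Δt = 3.32×10⁴ ns

Leg 1: γ = 67.1; Δt_1 = 67.10 × 488 = 3.274×10⁴ ns.
Leg 2: 477 ns is already measured in the laboratory frame.
Total: 3.274×10⁴ + 477.0 ns.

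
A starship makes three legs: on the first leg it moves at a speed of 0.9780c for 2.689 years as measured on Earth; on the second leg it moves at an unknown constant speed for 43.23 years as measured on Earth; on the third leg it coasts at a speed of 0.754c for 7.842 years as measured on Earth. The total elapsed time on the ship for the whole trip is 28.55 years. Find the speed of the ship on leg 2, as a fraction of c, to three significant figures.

Leg 1: γ = 1/√(1 − 0.9780²) = 1/√0.04352 = 4.794; τ_1 = 2.689/4.794 = 0.5609 years.
Leg 2: speed unknown; τ_2 = 43.23/γ_2.
Leg 3: γ = 1/√(1 − 0.754²) = 1/√0.4315 = 1.522; τ_3 = 7.842/1.522 = 5.151 years.
Total proper time: 0.5609 + τ_2 + 5.151 = 28.55, so τ_2 = 28.55 − 5.712 = 22.84 years.
γ_2 = 43.23/22.84 = 1.893; β = √(1 − 1/γ²) = √0.7209.

β = 0.849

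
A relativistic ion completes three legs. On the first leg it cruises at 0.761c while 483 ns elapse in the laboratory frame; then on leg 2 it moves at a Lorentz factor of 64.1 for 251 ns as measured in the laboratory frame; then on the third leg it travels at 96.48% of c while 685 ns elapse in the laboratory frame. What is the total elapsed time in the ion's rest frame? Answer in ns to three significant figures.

Leg 1: γ = 1/√(1 − 0.761²) = 1/√0.4209 = 1.541; τ_1 = 483/1.541 = 313.3 ns.
Leg 2: γ = 64.1; τ_2 = 251/64.10 = 3.916 ns.
Leg 3: β = 0.9648; γ = 1/√(1 − 0.9648²) = 1/√0.06916 = 3.803; τ_3 = 685/3.803 = 180.1 ns.
Total: 313.3 + 3.916 + 180.1 ns.

τ = 497 ns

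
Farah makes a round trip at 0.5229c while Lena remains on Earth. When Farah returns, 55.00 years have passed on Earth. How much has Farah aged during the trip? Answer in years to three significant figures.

τ = 46.9 years

γ = 1/√(1 − 0.5229²) = 1/√0.7266 = 1.173
Farah's clock measures proper time along the trip: τ = Δt/γ = 55.00/1.173 years.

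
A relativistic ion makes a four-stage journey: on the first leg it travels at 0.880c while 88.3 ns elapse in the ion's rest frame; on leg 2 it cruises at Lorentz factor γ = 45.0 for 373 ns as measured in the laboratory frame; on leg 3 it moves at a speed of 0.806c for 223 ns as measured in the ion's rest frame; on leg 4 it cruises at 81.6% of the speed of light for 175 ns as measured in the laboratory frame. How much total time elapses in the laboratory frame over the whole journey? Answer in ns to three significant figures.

Δt = 1110 ns

Leg 1: γ = 1/√(1 − 0.880²) = 1/√0.2256 = 2.105; Δt_1 = 2.105 × 88.3 = 185.9 ns.
Leg 2: 373 ns is already measured in the laboratory frame.
Leg 3: γ = 1/√(1 − 0.806²) = 1/√0.3504 = 1.689; Δt_3 = 1.689 × 223 = 376.7 ns.
Leg 4: 175 ns is already measured in the laboratory frame.
Total: 185.9 + 373.0 + 376.7 + 175.0 ns.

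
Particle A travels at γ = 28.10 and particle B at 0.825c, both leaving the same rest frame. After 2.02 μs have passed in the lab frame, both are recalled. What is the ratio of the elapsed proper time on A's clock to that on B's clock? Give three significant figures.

A: γ = 28.10. B: γ = 1/√(1 − 0.825²) = 1/√0.3194 = 1.769.
τ_A/τ_B = γ_B/γ_A = 1.769/28.10 = 0.06297, so τ_A/τ_B = 0.06297.

τ_A/τ_B = 0.0630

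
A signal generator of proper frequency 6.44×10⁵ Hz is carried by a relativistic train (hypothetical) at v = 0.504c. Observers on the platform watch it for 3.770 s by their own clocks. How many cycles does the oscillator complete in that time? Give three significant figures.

γ = 1/√(1 − 0.504²) = 1/√0.7460 = 1.158
During 3.770 s of lab time, the oscillator's proper time advances by τ = Δt/γ = 3.770/1.158 = 3.256 s = 3.256×10⁰ s.
N = f × τ = 6.44×10⁵ × 3.256×10⁰ = 2.097×10⁶.

N = 2.10×10⁶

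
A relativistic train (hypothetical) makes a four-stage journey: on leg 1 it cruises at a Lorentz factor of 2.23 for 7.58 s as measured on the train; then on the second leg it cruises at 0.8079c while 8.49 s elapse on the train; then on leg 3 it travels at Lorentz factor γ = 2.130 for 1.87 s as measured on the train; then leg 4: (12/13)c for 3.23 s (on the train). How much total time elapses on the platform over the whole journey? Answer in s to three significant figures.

Δt = 43.7 s

Leg 1: γ = 2.23; Δt_1 = 2.230 × 7.58 = 16.90 s.
Leg 2: γ = 1/√(1 − 0.8079²) = 1/√0.3473 = 1.697; Δt_2 = 1.697 × 8.49 = 14.41 s.
Leg 3: γ = 2.130; Δt_3 = 2.130 × 1.87 = 3.983 s.
Leg 4: γ = 1/√(1 − (12/13)²) = 13/5 = 2.600; Δt_4 = 2.600 × 3.23 = 8.398 s.
Total: 16.90 + 14.41 + 3.983 + 8.398 s.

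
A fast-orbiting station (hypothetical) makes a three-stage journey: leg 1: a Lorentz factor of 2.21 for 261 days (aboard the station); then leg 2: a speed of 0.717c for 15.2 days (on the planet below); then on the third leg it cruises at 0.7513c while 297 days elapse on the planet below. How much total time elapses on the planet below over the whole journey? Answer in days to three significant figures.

Δt = 889 days

Leg 1: γ = 2.21; Δt_1 = 2.210 × 261 = 576.8 days.
Leg 2: 15.2 days is already measured on the planet below.
Leg 3: 297 days is already measured on the planet below.
Total: 576.8 + 15.20 + 297.0 days.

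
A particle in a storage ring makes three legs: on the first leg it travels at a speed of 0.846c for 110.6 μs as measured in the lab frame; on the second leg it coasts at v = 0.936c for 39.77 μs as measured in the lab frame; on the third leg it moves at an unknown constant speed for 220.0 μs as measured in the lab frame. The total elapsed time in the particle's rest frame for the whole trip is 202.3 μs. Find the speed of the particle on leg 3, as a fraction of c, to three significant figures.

β = 0.809

Leg 1: γ = 1/√(1 − 0.846²) = 1/√0.2843 = 1.876; τ_1 = 110.6/1.876 = 58.97 μs.
Leg 2: γ = 1/√(1 − 0.936²) = 1/√0.1239 = 2.841; τ_2 = 39.77/2.841 = 14.00 μs.
Leg 3: speed unknown; τ_3 = 220.0/γ_3.
Total proper time: 58.97 + 14.00 + τ_3 = 202.3, so τ_3 = 202.3 − 72.97 = 129.3 μs.
γ_3 = 220.0/129.3 = 1.701; β = √(1 − 1/γ²) = √0.6544.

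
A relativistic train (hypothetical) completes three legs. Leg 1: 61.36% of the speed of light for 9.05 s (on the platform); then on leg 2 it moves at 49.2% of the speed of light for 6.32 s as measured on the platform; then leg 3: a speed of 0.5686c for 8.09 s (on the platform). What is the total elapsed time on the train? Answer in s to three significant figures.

Leg 1: β = 0.6136; γ = 1/√(1 − 0.6136²) = 1/√0.6235 = 1.266; τ_1 = 9.05/1.266 = 7.146 s.
Leg 2: β = 0.492; γ = 1/√(1 − 0.492²) = 1/√0.7579 = 1.149; τ_2 = 6.32/1.149 = 5.502 s.
Leg 3: γ = 1/√(1 − 0.5686²) = 1/√0.6767 = 1.216; τ_3 = 8.09/1.216 = 6.655 s.
Total: 7.146 + 5.502 + 6.655 s.

τ = 19.3 s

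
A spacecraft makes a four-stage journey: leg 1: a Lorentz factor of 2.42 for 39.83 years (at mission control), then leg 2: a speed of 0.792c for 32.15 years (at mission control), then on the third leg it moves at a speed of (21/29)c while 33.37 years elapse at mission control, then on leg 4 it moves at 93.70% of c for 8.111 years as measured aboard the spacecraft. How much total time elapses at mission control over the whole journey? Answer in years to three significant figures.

Leg 1: 39.83 years is already measured at mission control.
Leg 2: 32.15 years is already measured at mission control.
Leg 3: 33.37 years is already measured at mission control.
Leg 4: β = 0.9370; γ = 1/√(1 − 0.9370²) = 1/√0.1220 = 2.863; Δt_4 = 2.863 × 8.111 = 23.22 years.
Total: 39.83 + 32.15 + 33.37 + 23.22 years.

Δt = 129 years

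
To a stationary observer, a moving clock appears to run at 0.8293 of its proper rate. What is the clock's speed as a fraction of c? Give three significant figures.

Rate ratio = 1/γ, so γ = 1/0.8293 = 1.206.
β = √(1 − 1/γ²) = √(1 − 0.8293²) = √0.3123

β = 0.559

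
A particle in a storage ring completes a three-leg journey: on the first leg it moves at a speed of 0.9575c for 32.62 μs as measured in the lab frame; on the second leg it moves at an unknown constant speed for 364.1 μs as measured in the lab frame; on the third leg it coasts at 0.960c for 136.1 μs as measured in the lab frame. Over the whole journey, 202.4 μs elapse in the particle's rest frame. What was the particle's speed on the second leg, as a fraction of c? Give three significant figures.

β = 0.905

Leg 1: γ = 1/√(1 − 0.9575²) = 1/√0.08319 = 3.467; τ_1 = 32.62/3.467 = 9.409 μs.
Leg 2: speed unknown; τ_2 = 364.1/γ_2.
Leg 3: γ = 1/√(1 − 0.960²) = 25/7 ≈ 3.571; τ_3 = 136.1/3.571 = 38.11 μs.
Total proper time: 9.409 + τ_2 + 38.11 = 202.4, so τ_2 = 202.4 − 47.52 = 154.9 μs.
γ_2 = 364.1/154.9 = 2.351; β = √(1 − 1/γ²) = √0.8190.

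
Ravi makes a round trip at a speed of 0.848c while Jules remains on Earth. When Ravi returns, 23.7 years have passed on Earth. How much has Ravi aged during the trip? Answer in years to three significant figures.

γ = 1/√(1 − 0.848²) = 1/√0.2809 = 1.887
Ravi's clock measures proper time along the trip: τ = Δt/γ = 23.7/1.887 years.

τ = 12.6 years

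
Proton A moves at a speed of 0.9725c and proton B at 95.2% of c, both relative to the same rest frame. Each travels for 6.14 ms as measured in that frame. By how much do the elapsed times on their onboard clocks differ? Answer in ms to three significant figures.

A: γ = 1/√(1 − 0.9725²) = 1/√0.05424 = 4.294; τ_A = 6.14/4.294 = 1.430 ms.
B: β = 0.952; γ = 1/√(1 − 0.952²) = 1/√0.09370 = 3.267; τ_B = 6.14/3.267 = 1.879 ms.

|τ_A − τ_B| = 0.449 ms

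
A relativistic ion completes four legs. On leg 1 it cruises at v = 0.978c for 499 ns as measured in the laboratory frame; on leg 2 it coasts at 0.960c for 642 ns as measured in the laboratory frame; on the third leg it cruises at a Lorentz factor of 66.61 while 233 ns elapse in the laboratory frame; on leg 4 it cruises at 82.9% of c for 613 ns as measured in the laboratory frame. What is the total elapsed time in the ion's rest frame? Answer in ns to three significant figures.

Leg 1: γ = 1/√(1 − 0.978²) = 1/√0.04352 = 4.794; τ_1 = 499/4.794 = 104.1 ns.
Leg 2: γ = 1/√(1 − 0.960²) = 25/7 ≈ 3.571; τ_2 = 642/3.571 = 179.8 ns.
Leg 3: γ = 66.61; τ_3 = 233/66.61 = 3.498 ns.
Leg 4: β = 0.829; γ = 1/√(1 − 0.829²) = 1/√0.3128 = 1.788; τ_4 = 613/1.788 = 342.8 ns.
Total: 104.1 + 179.8 + 3.498 + 342.8 ns.

τ = 630 ns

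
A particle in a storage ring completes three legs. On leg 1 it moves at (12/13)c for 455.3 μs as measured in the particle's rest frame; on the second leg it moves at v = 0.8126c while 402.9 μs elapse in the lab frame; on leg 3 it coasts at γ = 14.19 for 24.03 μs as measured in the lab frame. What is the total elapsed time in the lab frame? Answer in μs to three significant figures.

Δt = 1610 μs

Leg 1: γ = 1/√(1 − (12/13)²) = 13/5 = 2.600; Δt_1 = 2.600 × 455.3 = 1184 μs.
Leg 2: 402.9 μs is already measured in the lab frame.
Leg 3: 24.03 μs is already measured in the lab frame.
Total: 1184 + 402.9 + 24.03 μs.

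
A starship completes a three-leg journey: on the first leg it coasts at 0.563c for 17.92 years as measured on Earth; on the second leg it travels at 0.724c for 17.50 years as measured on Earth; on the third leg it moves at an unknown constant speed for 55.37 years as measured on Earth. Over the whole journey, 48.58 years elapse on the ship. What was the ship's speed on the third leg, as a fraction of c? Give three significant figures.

Leg 1: γ = 1/√(1 − 0.563²) = 1/√0.6830 = 1.210; τ_1 = 17.92/1.210 = 14.81 years.
Leg 2: γ = 1/√(1 − 0.724²) = 1/√0.4758 = 1.450; τ_2 = 17.50/1.450 = 12.07 years.
Leg 3: speed unknown; τ_3 = 55.37/γ_3.
Total proper time: 14.81 + 12.07 + τ_3 = 48.58, so τ_3 = 48.58 − 26.88 = 21.70 years.
γ_3 = 55.37/21.70 = 2.552; β = √(1 − 1/γ²) = √0.8464.

β = 0.920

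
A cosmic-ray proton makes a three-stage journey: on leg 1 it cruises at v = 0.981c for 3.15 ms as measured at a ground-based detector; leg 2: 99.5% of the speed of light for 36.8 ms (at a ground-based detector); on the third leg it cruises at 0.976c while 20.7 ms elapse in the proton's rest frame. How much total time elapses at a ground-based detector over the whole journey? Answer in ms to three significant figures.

Δt = 135 ms

Leg 1: 3.15 ms is already measured at a ground-based detector.
Leg 2: 36.8 ms is already measured at a ground-based detector.
Leg 3: γ = 1/√(1 − 0.976²) = 1/√0.04742 = 4.592; Δt_3 = 4.592 × 20.7 = 95.05 ms.
Total: 3.150 + 36.80 + 95.05 ms.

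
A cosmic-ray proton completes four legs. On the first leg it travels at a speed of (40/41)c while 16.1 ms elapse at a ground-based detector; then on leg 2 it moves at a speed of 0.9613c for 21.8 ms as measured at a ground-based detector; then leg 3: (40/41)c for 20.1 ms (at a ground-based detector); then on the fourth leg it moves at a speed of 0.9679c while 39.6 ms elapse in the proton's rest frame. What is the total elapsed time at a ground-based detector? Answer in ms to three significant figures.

Δt = 216 ms

Leg 1: 16.1 ms is already measured at a ground-based detector.
Leg 2: 21.8 ms is already measured at a ground-based detector.
Leg 3: 20.1 ms is already measured at a ground-based detector.
Leg 4: γ = 1/√(1 − 0.9679²) = 1/√0.06317 = 3.979; Δt_4 = 3.979 × 39.6 = 157.6 ms.
Total: 16.10 + 21.80 + 20.10 + 157.6 ms.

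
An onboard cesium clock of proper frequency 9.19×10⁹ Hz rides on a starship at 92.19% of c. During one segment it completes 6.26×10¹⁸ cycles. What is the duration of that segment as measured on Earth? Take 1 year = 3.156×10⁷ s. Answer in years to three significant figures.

Δt = 55.7 years

β = 0.9219; γ = 1/√(1 − 0.9219²) = 1/√0.1501 = 2.581
Proper time for N cycles: τ = N/f = 6.26×10¹⁸/(9.19×10⁹) = 6.812×10⁸ s = 21.58 years.
Lab-frame duration Δt = γτ = 2.581 × 21.58 = 55.71 years.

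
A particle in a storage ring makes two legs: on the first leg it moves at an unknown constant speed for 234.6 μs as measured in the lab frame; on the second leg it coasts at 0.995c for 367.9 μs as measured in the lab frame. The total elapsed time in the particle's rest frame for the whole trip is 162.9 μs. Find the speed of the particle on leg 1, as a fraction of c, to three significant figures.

β = 0.843

Leg 1: speed unknown; τ_1 = 234.6/γ_1.
Leg 2: γ = 1/√(1 − 0.995²) = 1/√0.009975 = 10.01; τ_2 = 367.9/10.01 = 36.74 μs.
Total proper time: τ_1 + 36.74 = 162.9, so τ_1 = 162.9 − 36.74 = 126.2 μs.
γ_1 = 234.6/126.2 = 1.860; β = √(1 − 1/γ²) = √0.7108.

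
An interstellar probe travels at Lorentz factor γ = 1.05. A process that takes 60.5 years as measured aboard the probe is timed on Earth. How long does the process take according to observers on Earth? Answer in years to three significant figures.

γ = 1.05
The interval measured aboard the probe is the proper time (both events occur at the same place in that frame); the lab-frame interval is Δt = γτ = 1.050 × 60.5 years.

Δt = 63.5 years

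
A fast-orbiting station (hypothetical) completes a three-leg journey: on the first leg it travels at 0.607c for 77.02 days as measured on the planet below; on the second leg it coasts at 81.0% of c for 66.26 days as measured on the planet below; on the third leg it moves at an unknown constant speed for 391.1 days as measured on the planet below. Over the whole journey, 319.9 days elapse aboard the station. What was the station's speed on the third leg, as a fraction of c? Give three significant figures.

Leg 1: γ = 1/√(1 − 0.607²) = 1/√0.6316 = 1.258; τ_1 = 77.02/1.258 = 61.21 days.
Leg 2: β = 0.810; γ = 1/√(1 − 0.810²) = 1/√0.3439 = 1.705; τ_2 = 66.26/1.705 = 38.86 days.
Leg 3: speed unknown; τ_3 = 391.1/γ_3.
Total proper time: 61.21 + 38.86 + τ_3 = 319.9, so τ_3 = 319.9 − 100.1 = 219.8 days.
γ_3 = 391.1/219.8 = 1.779; β = √(1 − 1/γ²) = √0.6840.

β = 0.827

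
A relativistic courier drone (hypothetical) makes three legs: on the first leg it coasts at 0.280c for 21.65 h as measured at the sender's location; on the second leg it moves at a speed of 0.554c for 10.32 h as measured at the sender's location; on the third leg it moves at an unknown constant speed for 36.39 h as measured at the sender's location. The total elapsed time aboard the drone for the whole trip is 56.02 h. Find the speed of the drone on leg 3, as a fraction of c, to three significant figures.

Leg 1: γ = 1/√(1 − 0.280²) = 25/24 ≈ 1.042; τ_1 = 21.65/1.042 = 20.78 h.
Leg 2: γ = 1/√(1 − 0.554²) = 1/√0.6931 = 1.201; τ_2 = 10.32/1.201 = 8.592 h.
Leg 3: speed unknown; τ_3 = 36.39/γ_3.
Total proper time: 20.78 + 8.592 + τ_3 = 56.02, so τ_3 = 56.02 − 29.38 = 26.64 h.
γ_3 = 36.39/26.64 = 1.366; β = √(1 − 1/γ²) = √0.4639.

β = 0.681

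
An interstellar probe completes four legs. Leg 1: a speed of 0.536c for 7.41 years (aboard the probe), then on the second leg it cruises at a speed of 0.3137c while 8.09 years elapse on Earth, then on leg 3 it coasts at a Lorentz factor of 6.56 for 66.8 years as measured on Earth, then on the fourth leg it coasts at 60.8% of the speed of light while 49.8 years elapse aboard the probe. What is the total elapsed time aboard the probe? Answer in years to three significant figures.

τ = 75.1 years

Leg 1: 7.41 years is already measured aboard the probe.
Leg 2: γ = 1/√(1 − 0.3137²) = 1/√0.9016 = 1.053; τ_2 = 8.09/1.053 = 7.682 years.
Leg 3: γ = 6.56; τ_3 = 66.8/6.560 = 10.18 years.
Leg 4: 49.8 years is already measured aboard the probe.
Total: 7.410 + 7.682 + 10.18 + 49.80 years.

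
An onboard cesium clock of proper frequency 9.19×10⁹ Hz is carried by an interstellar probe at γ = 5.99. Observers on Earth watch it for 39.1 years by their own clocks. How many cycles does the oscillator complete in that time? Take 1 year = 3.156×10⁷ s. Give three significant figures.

N = 1.89×10¹⁸

γ = 5.99
During 39.1 years of lab time, the oscillator's proper time advances by τ = Δt/γ = 39.1/5.990 = 6.528 years = 2.060×10⁸ s.
N = f × τ = 9.19×10⁹ × 2.060×10⁸ = 1.893×10¹⁸.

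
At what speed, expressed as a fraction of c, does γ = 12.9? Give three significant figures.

β = 0.997

β = √(1 − 1/γ²) = √(1 − 1/12.9²) = √(1 − 0.006009) = √0.9940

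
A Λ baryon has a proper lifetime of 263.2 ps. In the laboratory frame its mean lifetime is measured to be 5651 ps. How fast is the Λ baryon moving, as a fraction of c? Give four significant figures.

γ = Δt/τ₀ = 5651/263.2 = 21.47
β = √(1 − 1/γ²) = √(1 − 0.002169) = √0.9978

v = 0.9989c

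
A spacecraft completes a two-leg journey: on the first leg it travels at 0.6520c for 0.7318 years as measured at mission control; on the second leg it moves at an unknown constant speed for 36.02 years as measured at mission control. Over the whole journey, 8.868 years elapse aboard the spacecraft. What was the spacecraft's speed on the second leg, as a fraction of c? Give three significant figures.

Leg 1: γ = 1/√(1 − 0.6520²) = 1/√0.5749 = 1.319; τ_1 = 0.7318/1.319 = 0.5549 years.
Leg 2: speed unknown; τ_2 = 36.02/γ_2.
Total proper time: 0.5549 + τ_2 = 8.868, so τ_2 = 8.868 − 0.5549 = 8.313 years.
γ_2 = 36.02/8.313 = 4.333; β = √(1 − 1/γ²) = √0.9467.

β = 0.973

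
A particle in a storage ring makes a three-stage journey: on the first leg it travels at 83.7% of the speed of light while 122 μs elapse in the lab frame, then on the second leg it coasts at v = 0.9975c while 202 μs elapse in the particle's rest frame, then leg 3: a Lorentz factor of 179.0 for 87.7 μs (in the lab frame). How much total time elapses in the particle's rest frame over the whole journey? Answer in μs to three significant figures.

τ = 269 μs

Leg 1: β = 0.837; γ = 1/√(1 − 0.837²) = 1/√0.2994 = 1.827; τ_1 = 122/1.827 = 66.76 μs.
Leg 2: 202 μs is already measured in the particle's rest frame.
Leg 3: γ = 179.0; τ_3 = 87.7/179.0 = 0.4899 μs.
Total: 66.76 + 202.0 + 0.4899 μs.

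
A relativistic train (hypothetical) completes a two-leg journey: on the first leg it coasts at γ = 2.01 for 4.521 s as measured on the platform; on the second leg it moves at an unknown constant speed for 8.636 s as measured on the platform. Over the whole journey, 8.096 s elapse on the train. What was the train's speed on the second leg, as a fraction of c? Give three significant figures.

Leg 1: γ = 2.01; τ_1 = 4.521/2.010 = 2.249 s.
Leg 2: speed unknown; τ_2 = 8.636/γ_2.
Total proper time: 2.249 + τ_2 = 8.096, so τ_2 = 8.096 − 2.249 = 5.847 s.
γ_2 = 8.636/5.847 = 1.477; β = √(1 − 1/γ²) = √0.5416.

β = 0.736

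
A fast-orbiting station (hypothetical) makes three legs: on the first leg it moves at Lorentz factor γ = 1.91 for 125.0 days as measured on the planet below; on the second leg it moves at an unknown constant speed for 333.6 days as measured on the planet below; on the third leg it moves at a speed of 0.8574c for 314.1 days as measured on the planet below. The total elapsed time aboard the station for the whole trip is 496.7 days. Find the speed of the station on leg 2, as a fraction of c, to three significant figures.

Leg 1: γ = 1.91; τ_1 = 125.0/1.910 = 65.45 days.
Leg 2: speed unknown; τ_2 = 333.6/γ_2.
Leg 3: γ = 1/√(1 − 0.8574²) = 1/√0.2649 = 1.943; τ_3 = 314.1/1.943 = 161.7 days.
Total proper time: 65.45 + τ_2 + 161.7 = 496.7, so τ_2 = 496.7 − 227.1 = 269.6 days.
γ_2 = 333.6/269.6 = 1.237; β = √(1 − 1/γ²) = √0.3469.

β = 0.589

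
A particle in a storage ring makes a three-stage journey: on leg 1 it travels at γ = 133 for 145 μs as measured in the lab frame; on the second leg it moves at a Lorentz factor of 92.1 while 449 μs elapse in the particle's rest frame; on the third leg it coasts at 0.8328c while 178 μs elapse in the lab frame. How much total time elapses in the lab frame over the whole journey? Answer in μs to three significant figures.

Leg 1: 145 μs is already measured in the lab frame.
Leg 2: γ = 92.1; Δt_2 = 92.10 × 449 = 4.135×10⁴ μs.
Leg 3: 178 μs is already measured in the lab frame.
Total: 145.0 + 4.135×10⁴ + 178.0 μs.

Δt = 4.17×10⁴ μs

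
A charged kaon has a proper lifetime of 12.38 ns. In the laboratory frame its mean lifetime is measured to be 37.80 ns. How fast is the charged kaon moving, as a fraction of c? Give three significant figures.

γ = Δt/τ₀ = 37.80/12.38 = 3.053
β = √(1 − 1/γ²) = √(1 − 0.1073) = √0.8927

β = 0.945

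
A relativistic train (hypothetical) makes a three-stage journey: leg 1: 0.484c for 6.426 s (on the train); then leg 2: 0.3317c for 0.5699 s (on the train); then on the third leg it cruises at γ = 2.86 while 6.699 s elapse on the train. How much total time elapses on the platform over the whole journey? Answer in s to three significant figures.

Leg 1: γ = 1/√(1 − 0.484²) = 1/√0.7657 = 1.143; Δt_1 = 1.143 × 6.426 = 7.343 s.
Leg 2: γ = 1/√(1 − 0.3317²) = 1/√0.8900 = 1.060; Δt_2 = 1.060 × 0.5699 = 0.6041 s.
Leg 3: γ = 2.86; Δt_3 = 2.860 × 6.699 = 19.16 s.
Total: 7.343 + 0.6041 + 19.16 s.

Δt = 27.1 s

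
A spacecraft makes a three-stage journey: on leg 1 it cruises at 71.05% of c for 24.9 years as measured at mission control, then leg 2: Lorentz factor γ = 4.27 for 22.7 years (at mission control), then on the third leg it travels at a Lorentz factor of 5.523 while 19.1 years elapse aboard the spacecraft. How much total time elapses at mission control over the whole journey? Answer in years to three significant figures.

Δt = 153 years

Leg 1: 24.9 years is already measured at mission control.
Leg 2: 22.7 years is already measured at mission control.
Leg 3: γ = 5.523; Δt_3 = 5.523 × 19.1 = 105.5 years.
Total: 24.90 + 22.70 + 105.5 years.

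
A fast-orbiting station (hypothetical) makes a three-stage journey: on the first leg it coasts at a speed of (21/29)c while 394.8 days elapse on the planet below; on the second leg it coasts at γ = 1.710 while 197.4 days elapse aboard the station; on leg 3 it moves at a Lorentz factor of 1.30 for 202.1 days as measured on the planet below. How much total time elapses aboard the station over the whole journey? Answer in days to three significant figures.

τ = 625 days

Leg 1: γ = 1/√(1 − (21/29)²) = 29/20 = 1.450; τ_1 = 394.8/1.450 = 272.3 days.
Leg 2: 197.4 days is already measured aboard the station.
Leg 3: γ = 1.30; τ_3 = 202.1/1.300 = 155.5 days.
Total: 272.3 + 197.4 + 155.5 days.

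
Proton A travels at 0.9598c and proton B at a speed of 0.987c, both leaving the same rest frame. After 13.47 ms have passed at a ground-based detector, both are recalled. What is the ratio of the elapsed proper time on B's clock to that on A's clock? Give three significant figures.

A: γ = 1/√(1 − 0.9598²) = 1/√0.07878 = 3.563. B: γ = 1/√(1 − 0.987²) = 1/√0.02583 = 6.222.
τ_A/τ_B = γ_B/γ_A = 6.222/3.563 = 1.746, so τ_B/τ_A = 0.5726.

τ_B/τ_A = 0.573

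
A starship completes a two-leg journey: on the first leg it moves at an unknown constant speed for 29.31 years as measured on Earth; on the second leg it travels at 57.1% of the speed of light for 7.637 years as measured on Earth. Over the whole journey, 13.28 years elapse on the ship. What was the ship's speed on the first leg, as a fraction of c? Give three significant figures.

Leg 1: speed unknown; τ_1 = 29.31/γ_1.
Leg 2: β = 0.571; γ = 1/√(1 − 0.571²) = 1/√0.6740 = 1.218; τ_2 = 7.637/1.218 = 6.270 years.
Total proper time: τ_1 + 6.270 = 13.28, so τ_1 = 13.28 − 6.270 = 7.010 years.
γ_1 = 29.31/7.010 = 4.181; β = √(1 − 1/γ²) = √0.9428.

β = 0.971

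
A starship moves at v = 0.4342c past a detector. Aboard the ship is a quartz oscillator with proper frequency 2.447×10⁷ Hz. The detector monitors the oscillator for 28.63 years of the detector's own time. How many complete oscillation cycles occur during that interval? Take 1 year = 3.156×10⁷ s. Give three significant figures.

N = 1.99×10¹⁶

γ = 1/√(1 − 0.4342²) = 1/√0.8115 = 1.110
During 28.63 years of lab time, the oscillator's proper time advances by τ = Δt/γ = 28.63/1.110 = 25.79 years = 8.139×10⁸ s.
N = f × τ = 2.447×10⁷ × 8.139×10⁸ = 1.992×10¹⁶.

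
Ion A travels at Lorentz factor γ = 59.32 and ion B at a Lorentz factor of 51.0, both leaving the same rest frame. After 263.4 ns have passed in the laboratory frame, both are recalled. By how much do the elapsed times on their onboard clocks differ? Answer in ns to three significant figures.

|τ_A − τ_B| = 0.724 ns

A: γ = 59.32; τ_A = 263.4/59.32 = 4.440 ns.
B: γ = 51.0; τ_B = 263.4/51.00 = 5.165 ns.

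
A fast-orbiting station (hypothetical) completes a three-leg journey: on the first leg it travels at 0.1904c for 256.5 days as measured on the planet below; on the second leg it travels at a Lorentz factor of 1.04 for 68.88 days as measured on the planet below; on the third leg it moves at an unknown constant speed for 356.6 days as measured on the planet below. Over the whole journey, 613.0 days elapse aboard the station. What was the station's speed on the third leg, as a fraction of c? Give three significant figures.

β = 0.562

Leg 1: γ = 1/√(1 − 0.1904²) = 1/√0.9637 = 1.019; τ_1 = 256.5/1.019 = 251.8 days.
Leg 2: γ = 1.04; τ_2 = 68.88/1.040 = 66.23 days.
Leg 3: speed unknown; τ_3 = 356.6/γ_3.
Total proper time: 251.8 + 66.23 + τ_3 = 613.0, so τ_3 = 613.0 − 318.0 = 295.0 days.
γ_3 = 356.6/295.0 = 1.209; β = √(1 − 1/γ²) = √0.3158.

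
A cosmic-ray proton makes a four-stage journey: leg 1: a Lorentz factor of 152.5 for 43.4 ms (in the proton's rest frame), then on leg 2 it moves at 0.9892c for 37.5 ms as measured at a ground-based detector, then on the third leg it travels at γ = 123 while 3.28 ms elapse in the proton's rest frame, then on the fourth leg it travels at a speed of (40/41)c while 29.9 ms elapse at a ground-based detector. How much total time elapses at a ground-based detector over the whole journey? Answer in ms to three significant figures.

Leg 1: γ = 152.5; Δt_1 = 152.5 × 43.4 = 6618 ms.
Leg 2: 37.5 ms is already measured at a ground-based detector.
Leg 3: γ = 123; Δt_3 = 123.0 × 3.28 = 403.4 ms.
Leg 4: 29.9 ms is already measured at a ground-based detector.
Total: 6618 + 37.50 + 403.4 + 29.90 ms.

Δt = 7090 ms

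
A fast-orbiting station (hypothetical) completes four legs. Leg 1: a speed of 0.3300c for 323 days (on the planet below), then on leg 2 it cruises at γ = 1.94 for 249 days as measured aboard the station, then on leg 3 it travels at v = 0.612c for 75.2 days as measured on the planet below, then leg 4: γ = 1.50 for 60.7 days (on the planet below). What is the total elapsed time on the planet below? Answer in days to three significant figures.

Δt = 942 days

Leg 1: 323 days is already measured on the planet below.
Leg 2: γ = 1.94; Δt_2 = 1.940 × 249 = 483.1 days.
Leg 3: 75.2 days is already measured on the planet below.
Leg 4: 60.7 days is already measured on the planet below.
Total: 323.0 + 483.1 + 75.20 + 60.70 days.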